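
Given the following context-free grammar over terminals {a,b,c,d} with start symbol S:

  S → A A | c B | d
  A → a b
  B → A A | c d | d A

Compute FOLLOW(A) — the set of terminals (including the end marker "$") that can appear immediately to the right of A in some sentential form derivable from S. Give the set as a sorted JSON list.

Compute FIRST by fixpoint:
[1]
  A via A→a b: +{a}
  B via B→A A: +{a}
  B via B→c d: +{c}
  B via B→d A: +{d}
  S via S→A A: +{a}
  S via S→c B: +{c}
  S via S→d: +{d}
  S: {a,c,d}  A: {a}  B: {a,c,d}
[2] (stable)
  S: {a,c,d}  A: {a}  B: {a,c,d}

FOLLOW iteration:
initialize: $ ∈ FOLLOW(S)
[1]
  B→A A: FOLLOW(A) ⊇ FIRST(A) = {a}; new: +{a}
  S→A A: FOLLOW(A) ⊇ FOLLOW(S) ⊇ {$}; new: +{$}
  S→c B: FOLLOW(B) ⊇ FOLLOW(S) ⊇ {$}; new: +{$}
  S: {$}  A: {$,a}  B: {$}
[2] done
  S: {$}  A: {$,a}  B: {$}

FOLLOW(A) = ["$", "a"]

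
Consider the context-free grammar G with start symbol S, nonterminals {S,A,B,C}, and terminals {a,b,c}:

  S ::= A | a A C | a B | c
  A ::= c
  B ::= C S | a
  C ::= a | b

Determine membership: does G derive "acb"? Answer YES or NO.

Convert to CNF:
  S -> T0 B | T0 X1 | c
  A -> c
  B -> C S | a
  C -> a | b
  T0 -> a
  X1 -> A C

CYK table (by increasing span):
  T[0,0] 'a' = {B,C,T0}  orig:{B,C}
  T[1,1] 'c' = {A,S}
  T[2,2] 'b' = {C}
  T[0,1] 'ac' = {B}
  T[1,2] 'cb' = {X1}  orig:{}
  T[0,2] 'acb' = {S}

S ∈ T[0,2] ⇒ YES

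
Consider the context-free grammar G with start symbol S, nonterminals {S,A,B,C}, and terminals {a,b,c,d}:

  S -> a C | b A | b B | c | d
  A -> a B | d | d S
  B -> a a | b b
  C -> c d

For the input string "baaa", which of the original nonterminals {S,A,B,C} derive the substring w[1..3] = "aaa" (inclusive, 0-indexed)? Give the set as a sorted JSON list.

CNF form of G:
  S -> T0 C | T2 A | T2 B | c | d
  A -> T0 B | T1 S | d
  B -> T0 T0 | T2 T2
  C -> T3 T1
  T0 -> a
  T1 -> d
  T2 -> b
  T3 -> c

CYK table (by increasing span) — only the sub-triangle for w[1..3]:
  T[1,1] 'a' = {T0}  orig:{}
  T[2,2] 'a' = {T0}  orig:{}
  T[3,3] 'a' = {T0}  orig:{}
  T[1,2] 'aa' = {B}
  T[2,3] 'aa' = {B}
  T[1,3] 'aaa' = {A}

Original NTs in T[1,3] deriving "aaa": ["A"]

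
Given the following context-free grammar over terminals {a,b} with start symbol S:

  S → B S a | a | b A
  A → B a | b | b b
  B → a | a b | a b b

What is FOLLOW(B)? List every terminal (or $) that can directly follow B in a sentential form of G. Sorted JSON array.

Compute FIRST by fixpoint:
iter 1:
  A via A→b: +{b}
  B via B→a: +{a}
  S via S→B S a: +{a}
  S via S→b A: +{b}
  FIRST[S]={a,b}  FIRST[A]={b}  FIRST[B]={a}
iter 2:
  A via A→B a: +{a}
  FIRST[S]={a,b}  FIRST[A]={a,b}  FIRST[B]={a}
iter 3: (no change)
  FIRST[S]={a,b}  FIRST[A]={a,b}  FIRST[B]={a}

Compute FOLLOW by fixpoint:
FOLLOW(S) := {$}
[1]
  A→B a: FOLLOW(B) ⊇ FIRST(a) = {a}; new: +{a}
  S→B S a: FOLLOW(B) ⊇ FIRST(S) = {a,b}; new: +{b}
  S→B S a: FOLLOW(S) ⊇ FIRST(a) = {a}; new: +{a}
  S→b A: FOLLOW(A) ⊇ FOLLOW(S) ⊇ {$,a}; new: +{$,a}
  FOLLOW(S)={$,a}  FOLLOW(A)={$,a}  FOLLOW(B)={a,b}
[2] (no change)
  FOLLOW(S)={$,a}  FOLLOW(A)={$,a}  FOLLOW(B)={a,b}

FOLLOW(B) = ["a", "b"]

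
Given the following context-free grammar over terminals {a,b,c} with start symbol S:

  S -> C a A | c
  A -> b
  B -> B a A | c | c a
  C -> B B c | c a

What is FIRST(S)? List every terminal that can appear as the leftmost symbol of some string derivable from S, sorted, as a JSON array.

Compute FIRST by fixpoint:
round 1:
  A via A→b: +{b}
  B via B→c: +{c}
  C via C→B B c: +{c}
  S via S→C a A: +{c}
  FIRST(S)={c}  FIRST(A)={b}  FIRST(B)={c}  FIRST(C)={c}
round 2: (no change)
  FIRST(S)={c}  FIRST(A)={b}  FIRST(B)={c}  FIRST(C)={c}

FIRST(S) = ["c"]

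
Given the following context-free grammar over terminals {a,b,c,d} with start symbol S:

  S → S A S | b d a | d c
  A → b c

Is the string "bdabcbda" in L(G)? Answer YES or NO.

CNF form of G:
  S -> S X4 | T0 X5 | T2 T1
  A -> T0 T1
  T0 -> b
  T1 -> c
  T2 -> d
  T3 -> a
  X4 -> A S
  X5 -> T2 T3

CYK table (by increasing span):
  [0..0]={T0}  "b"  orig:{}
  [1..1]={T2}  "d"  orig:{}
  [2..2]={T3}  "a"  orig:{}
  [3..3]={T0}  "b"  orig:{}
  [4..4]={T1}  "c"  orig:{}
  [5..5]={T0}  "b"  orig:{}
  [6..6]={T2}  "d"  orig:{}
  [7..7]={T3}  "a"  orig:{}
  [0..1]=∅  "bd"
  [1..2]={X5}  "da"  orig:{}
  [2..3]=∅  "ab"
  [3..4]={A}  "bc"
  [4..5]=∅  "cb"
  [5..6]=∅  "bd"
  [6..7]={X5}  "da"  orig:{}
  [0..2]={S}  "bda"
  [1..3]=∅  "dab"
  [2..4]=∅  "abc"
  [3..5]=∅  "bcb"
  [4..6]=∅  "cbd"
  [5..7]={S}  "bda"
  [0..3]=∅  "bdab"
  [1..4]=∅  "dabc"
  [2..5]=∅  "abcb"
  [3..6]=∅  "bcbd"
  [4..7]=∅  "cbda"
  [0..4]=∅  "bdabc"
  [1..5]=∅  "dabcb"
  [2..6]=∅  "abcbd"
  [3..7]={X4}  "bcbda"  orig:{}
  [0..5]=∅  "bdabcb"
  [1..6]=∅  "dabcbd"
  [2..7]=∅  "abcbda"
  [0..6]=∅  "bdabcbd"
  [1..7]=∅  "dabcbda"
  [0..7]={S}  "bdabcbda"

S ∈ T[0,7] ⇒ YES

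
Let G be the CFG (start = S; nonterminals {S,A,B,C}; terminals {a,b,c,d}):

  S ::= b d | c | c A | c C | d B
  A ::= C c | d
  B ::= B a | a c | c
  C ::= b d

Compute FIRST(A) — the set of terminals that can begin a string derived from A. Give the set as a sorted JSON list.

FIRST sets, iterate to fixpoint:
[1]
  A via A→d: +{d}
  B via B→a c: +{a}
  B via B→c: +{c}
  C via C→b d: +{b}
  S via S→b d: +{b}
  S via S→c: +{c}
  S via S→d B: +{d}
  S: {b,c,d}  A: {d}  B: {a,c}  C: {b}
[2]
  A via A→C c: +{b}
  S: {b,c,d}  A: {b,d}  B: {a,c}  C: {b}
[3] — fixpoint
  S: {b,c,d}  A: {b,d}  B: {a,c}  C: {b}

FIRST(A) = ["b", "d"]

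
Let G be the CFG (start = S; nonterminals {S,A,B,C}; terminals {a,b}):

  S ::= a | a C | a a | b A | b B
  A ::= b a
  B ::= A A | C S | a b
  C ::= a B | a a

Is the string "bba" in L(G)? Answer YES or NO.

CNF form of G:
  S -> T0 A | T0 B | T1 C | T1 T1 | a
  A -> T0 T1
  B -> A A | C S | T1 T0
  C -> T1 B | T1 T1
  T0 -> b
  T1 -> a

Fill CYK table bottom-up:
  T[0,0] 'b' = {T0}  orig:{}
  T[1,1] 'b' = {T0}  orig:{}
  T[2,2] 'a' = {S,T1}  orig:{S}
  T[0,1] 'bb' = ∅
  T[1,2] 'ba' = {A}
  T[0,2] 'bba' = {S}

S ∈ T[0,2] ⇒ YES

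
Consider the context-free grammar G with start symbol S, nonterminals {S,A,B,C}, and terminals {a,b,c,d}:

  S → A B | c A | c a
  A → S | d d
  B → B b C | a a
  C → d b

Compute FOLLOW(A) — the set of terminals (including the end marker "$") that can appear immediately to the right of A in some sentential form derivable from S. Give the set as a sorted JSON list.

Compute FIRST by fixpoint:
round 1:
  A via A→d d: +{d}
  B via B→a a: +{a}
  C via C→d b: +{d}
  S via S→A B: +{d}
  S via S→c A: +{c}
  FIRST(S)={c,d}  FIRST(A)={d}  FIRST(B)={a}  FIRST(C)={d}
round 2:
  A via A→S: +{c}
  FIRST(S)={c,d}  FIRST(A)={c,d}  FIRST(B)={a}  FIRST(C)={d}
round 3: — fixpoint
  FIRST(S)={c,d}  FIRST(A)={c,d}  FIRST(B)={a}  FIRST(C)={d}

FOLLOW sets:
seed FOLLOW(S) with $
iter 1:
  B→B b C: FOLLOW(B) ⊇ FIRST(b) = {b}; new: +{b}
  B→B b C: FOLLOW(C) ⊇ FOLLOW(B) ⊇ {b}; new: +{b}
  S→A B: FOLLOW(A) ⊇ FIRST(B) = {a}; new: +{a}
  S→A B: FOLLOW(B) ⊇ FOLLOW(S) ⊇ {$}; new: +{$}
  S→c A: FOLLOW(A) ⊇ FOLLOW(S) ⊇ {$}; new: +{$}
  S: {$}  A: {$,a}  B: {$,b}  C: {b}
iter 2:
  A→S: FOLLOW(S) ⊇ FOLLOW(A) ⊇ {$,a}; new: +{a}
  B→B b C: FOLLOW(C) ⊇ FOLLOW(B) ⊇ {$,b}; new: +{$}
  S→A B: FOLLOW(B) ⊇ FOLLOW(S) ⊇ {$,a}; new: +{a}
  S: {$,a}  A: {$,a}  B: {$,a,b}  C: {$,b}
iter 3:
  B→B b C: FOLLOW(C) ⊇ FOLLOW(B) ⊇ {$,a,b}; new: +{a}
  S: {$,a}  A: {$,a}  B: {$,a,b}  C: {$,a,b}
iter 4: — fixpoint
  S: {$,a}  A: {$,a}  B: {$,a,b}  C: {$,a,b}

FOLLOW(A) = ["$", "a"]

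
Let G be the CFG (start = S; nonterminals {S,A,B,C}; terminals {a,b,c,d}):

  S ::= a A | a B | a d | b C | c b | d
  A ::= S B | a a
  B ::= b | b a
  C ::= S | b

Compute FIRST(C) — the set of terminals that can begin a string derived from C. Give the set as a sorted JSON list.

FIRST sets, iterate to fixpoint:
iter 1:
  A via A→a a: +{a}
  B via B→b: +{b}
  C via C→b: +{b}
  S via S→a A: +{a}
  S via S→b C: +{b}
  S via S→c b: +{c}
  S via S→d: +{d}
  FIRST(S)={a,b,c,d}  FIRST(A)={a}  FIRST(B)={b}  FIRST(C)={b}
iter 2:
  A via A→S B: +{b,c,d}
  C via C→S: +{a,c,d}
  FIRST(S)={a,b,c,d}  FIRST(A)={a,b,c,d}  FIRST(B)={b}  FIRST(C)={a,b,c,d}
iter 3: — fixpoint
  FIRST(S)={a,b,c,d}  FIRST(A)={a,b,c,d}  FIRST(B)={b}  FIRST(C)={a,b,c,d}

FIRST(C) = ["a", "b", "c", "d"]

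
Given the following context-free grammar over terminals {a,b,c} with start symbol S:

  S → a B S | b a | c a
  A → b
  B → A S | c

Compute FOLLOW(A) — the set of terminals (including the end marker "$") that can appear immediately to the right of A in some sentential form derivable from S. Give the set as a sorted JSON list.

Compute FIRST by fixpoint:
round 1:
  A via A→b: +{b}
  B via B→A S: +{b}
  B via B→c: +{c}
  S via S→a B S: +{a}
  S via S→b a: +{b}
  S via S→c a: +{c}
  FIRST[S]={a,b,c}  FIRST[A]={b}  FIRST[B]={b,c}
round 2: done
  FIRST[S]={a,b,c}  FIRST[A]={b}  FIRST[B]={b,c}

FOLLOW iteration:
initialize: $ ∈ FOLLOW(S)
round 1:
  B→A S: FOLLOW(A) ⊇ FIRST(S) = {a,b,c}; new: +{a,b,c}
  S→a B S: FOLLOW(B) ⊇ FIRST(S) = {a,b,c}; new: +{a,b,c}
  S: {$}  A: {a,b,c}  B: {a,b,c}
round 2:
  B→A S: FOLLOW(S) ⊇ FOLLOW(B) ⊇ {a,b,c}; new: +{a,b,c}
  S: {$,a,b,c}  A: {a,b,c}  B: {a,b,c}
round 3: done
  S: {$,a,b,c}  A: {a,b,c}  B: {a,b,c}

FOLLOW(A) = ["a", "b", "c"]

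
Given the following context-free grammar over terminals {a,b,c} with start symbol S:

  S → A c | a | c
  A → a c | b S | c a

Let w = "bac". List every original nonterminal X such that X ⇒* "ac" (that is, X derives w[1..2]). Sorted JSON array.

CNF form of G:
  S -> A T1 | a | c
  A -> T0 T1 | T1 T0 | T2 S
  T0 -> a
  T1 -> c
  T2 -> b

CYK table (by increasing span), restricted to cells inside w[1..2]:
  cell(1,1) a: {S,T0}  orig:{S}
  cell(2,2) c: {S,T1}  orig:{S}
  cell(1,2) ac: {A}

Original NTs in T[1,2] deriving "ac": ["A"]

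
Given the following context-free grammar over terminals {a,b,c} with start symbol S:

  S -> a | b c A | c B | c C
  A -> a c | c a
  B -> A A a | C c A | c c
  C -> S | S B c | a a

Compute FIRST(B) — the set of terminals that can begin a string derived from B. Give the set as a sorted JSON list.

FIRST sets, iterate to fixpoint:
round 1:
  A via A→a c: +{a}
  A via A→c a: +{c}
  B via B→A A a: +{a,c}
  C via C→a a: +{a}
  S via S→a: +{a}
  S via S→b c A: +{b}
  S via S→c B: +{c}
  S: {a,b,c}  A: {a,c}  B: {a,c}  C: {a}
round 2:
  C via C→S: +{b,c}
  S: {a,b,c}  A: {a,c}  B: {a,c}  C: {a,b,c}
round 3:
  B via B→C c A: +{b}
  S: {a,b,c}  A: {a,c}  B: {a,b,c}  C: {a,b,c}
round 4: done
  S: {a,b,c}  A: {a,c}  B: {a,b,c}  C: {a,b,c}

FIRST(B) = ["a", "b", "c"]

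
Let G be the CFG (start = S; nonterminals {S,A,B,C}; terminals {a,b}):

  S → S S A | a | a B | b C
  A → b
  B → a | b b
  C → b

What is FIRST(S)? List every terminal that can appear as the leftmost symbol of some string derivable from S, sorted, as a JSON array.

FIRST sets, iterate to fixpoint:
iter 1:
  A via A→b: +{b}
  B via B→a: +{a}
  B via B→b b: +{b}
  C via C→b: +{b}
  S via S→a: +{a}
  S via S→b C: +{b}
  S: {a,b}  A: {b}  B: {a,b}  C: {b}
iter 2: (no change)
  S: {a,b}  A: {b}  B: {a,b}  C: {b}

FIRST(S) = ["a", "b"]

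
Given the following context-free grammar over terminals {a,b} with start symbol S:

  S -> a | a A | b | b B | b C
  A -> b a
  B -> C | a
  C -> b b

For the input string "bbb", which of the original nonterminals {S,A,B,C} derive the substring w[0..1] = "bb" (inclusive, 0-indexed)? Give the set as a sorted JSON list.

Convert to CNF:
  S -> T0 B | T0 C | T1 A | a | b
  A -> T0 T1
  B -> T0 T0 | a
  C -> T0 T0
  T0 -> b
  T1 -> a

CYK table (by increasing span) (cells [i..j] with 0 ≤ i ≤ j ≤ 1 only):
  T[0,0] 'b' = {S,T0}  orig:{S}
  T[1,1] 'b' = {S,T0}  orig:{S}
  T[0,1] 'bb' = {B,C}

Original NTs in T[0,1] deriving "bb": ["B", "C"]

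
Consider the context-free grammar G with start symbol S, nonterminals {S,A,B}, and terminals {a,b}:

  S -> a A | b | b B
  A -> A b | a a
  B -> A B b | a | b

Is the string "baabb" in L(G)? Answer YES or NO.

Convert to CNF:
  S -> T0 B | T1 A | b
  A -> A T0 | T1 T1
  B -> A X2 | a | b
  T0 -> b
  T1 -> a
  X2 -> B T0

Fill CYK table bottom-up:
  T[0,0] 'b' = {B,S,T0}  orig:{B,S}
  T[1,1] 'a' = {B,T1}  orig:{B}
  T[2,2] 'a' = {B,T1}  orig:{B}
  T[3,3] 'b' = {B,S,T0}  orig:{B,S}
  T[4,4] 'b' = {B,S,T0}  orig:{B,S}
  T[0,1] 'ba' = {S}
  T[1,2] 'aa' = {A}
  T[2,3] 'ab' = {X2}  orig:{}
  T[3,4] 'bb' = {S,X2}  orig:{S}
  T[0,2] 'baa' = ∅
  T[1,3] 'aab' = {A}
  T[2,4] 'abb' = ∅
  T[0,3] 'baab' = ∅
  T[1,4] 'aabb' = {A,B}
  T[0,4] 'baabb' = {S}

S ∈ T[0,4] ⇒ YES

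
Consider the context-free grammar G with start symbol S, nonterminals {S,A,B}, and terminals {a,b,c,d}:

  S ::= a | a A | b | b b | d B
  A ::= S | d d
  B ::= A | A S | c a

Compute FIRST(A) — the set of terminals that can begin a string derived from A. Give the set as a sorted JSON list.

FIRST iteration:
iter 1:
  A via A→d d: +{d}
  B via B→A: +{d}
  B via B→c a: +{c}
  S via S→a: +{a}
  S via S→b: +{b}
  S via S→d B: +{d}
  FIRST[S]={a,b,d}  FIRST[A]={d}  FIRST[B]={c,d}
iter 2:
  A via A→S: +{a,b}
  B via B→A: +{a,b}
  FIRST[S]={a,b,d}  FIRST[A]={a,b,d}  FIRST[B]={a,b,c,d}
iter 3: (stable)
  FIRST[S]={a,b,d}  FIRST[A]={a,b,d}  FIRST[B]={a,b,c,d}

FIRST(A) = ["a", "b", "d"]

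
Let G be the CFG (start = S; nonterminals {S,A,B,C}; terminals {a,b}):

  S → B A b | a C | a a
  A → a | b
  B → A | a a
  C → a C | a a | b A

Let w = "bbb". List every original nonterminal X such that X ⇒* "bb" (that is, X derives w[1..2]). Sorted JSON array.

CNF form of G:
  S -> B X2 | T0 C | T0 T0
  A -> a | b
  B -> T0 T0 | a | b
  C -> T0 C | T0 T0 | T1 A
  T0 -> a
  T1 -> b
  X2 -> A T1

CYK fill — only the sub-triangle for w[1..2]:
  [1..1]={A,B,T1}  "b"  orig:{A,B}
  [2..2]={A,B,T1}  "b"  orig:{A,B}
  [1..2]={C,X2}  "bb"  orig:{C}

Original NTs in T[1,2] deriving "bb": ["C"]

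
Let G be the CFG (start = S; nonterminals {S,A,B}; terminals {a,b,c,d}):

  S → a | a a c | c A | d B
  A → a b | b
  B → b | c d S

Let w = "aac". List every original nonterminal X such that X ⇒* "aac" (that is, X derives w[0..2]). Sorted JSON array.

CNF form of G:
  S -> T0 X5 | T2 A | T3 B | a
  A -> T0 T1 | b
  B -> T2 X4 | b
  T0 -> a
  T1 -> b
  T2 -> c
  T3 -> d
  X4 -> T3 S
  X5 -> T0 T2

CYK fill, restricted to cells inside w[0..2]:
  [0..0]={S,T0}  "a"  orig:{S}
  [1..1]={S,T0}  "a"  orig:{S}
  [2..2]={T2}  "c"  orig:{}
  [0..1]=∅  "aa"
  [1..2]={X5}  "ac"  orig:{}
  [0..2]={S}  "aac"

Original NTs in T[0,2] deriving "aac": ["S"]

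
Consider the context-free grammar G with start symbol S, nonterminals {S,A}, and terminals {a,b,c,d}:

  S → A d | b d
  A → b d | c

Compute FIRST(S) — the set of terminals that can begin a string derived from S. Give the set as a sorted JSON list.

Compute FIRST by fixpoint:
iter 1:
  A via A→b d: +{b}
  A via A→c: +{c}
  S via S→A d: +{b,c}
  S: {b,c}  A: {b,c}
iter 2: done
  S: {b,c}  A: {b,c}

FIRST(S) = ["b", "c"]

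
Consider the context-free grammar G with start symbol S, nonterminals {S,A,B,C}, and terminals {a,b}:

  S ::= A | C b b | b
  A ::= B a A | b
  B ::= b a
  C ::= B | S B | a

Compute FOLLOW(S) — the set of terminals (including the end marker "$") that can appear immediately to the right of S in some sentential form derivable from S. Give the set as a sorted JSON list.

Compute FIRST by fixpoint:
round 1:
  A via A→b: +{b}
  B via B→b a: +{b}
  C via C→B: +{b}
  C via C→a: +{a}
  S via S→A: +{b}
  S via S→C b b: +{a}
  FIRST(S)={a,b}  FIRST(A)={b}  FIRST(B)={b}  FIRST(C)={a,b}
round 2: (no change)
  FIRST(S)={a,b}  FIRST(A)={b}  FIRST(B)={b}  FIRST(C)={a,b}

FOLLOW sets:
FOLLOW(S) := {$}
round 1:
  A→B a A: FOLLOW(B) ⊇ FIRST(a) = {a}; new: +{a}
  C→S B: FOLLOW(S) ⊇ FIRST(B) = {b}; new: +{b}
  S→A: FOLLOW(A) ⊇ FOLLOW(S) ⊇ {$,b}; new: +{$,b}
  S→C b b: FOLLOW(C) ⊇ FIRST(b) = {b}; new: +{b}
  FOLLOW(S)={$,b}  FOLLOW(A)={$,b}  FOLLOW(B)={a}  FOLLOW(C)={b}
round 2:
  C→B: FOLLOW(B) ⊇ FOLLOW(C) ⊇ {b}; new: +{b}
  FOLLOW(S)={$,b}  FOLLOW(A)={$,b}  FOLLOW(B)={a,b}  FOLLOW(C)={b}
round 3: (stable)
  FOLLOW(S)={$,b}  FOLLOW(A)={$,b}  FOLLOW(B)={a,b}  FOLLOW(C)={b}

FOLLOW(S) = ["$", "b"]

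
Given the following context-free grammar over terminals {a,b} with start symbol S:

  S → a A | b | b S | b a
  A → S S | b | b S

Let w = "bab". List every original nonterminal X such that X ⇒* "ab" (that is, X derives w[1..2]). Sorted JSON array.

CNF form of G:
  S -> T0 S | T0 T1 | T1 A | b
  A -> S S | T0 S | b
  T0 -> b
  T1 -> a

Fill CYK table bottom-up — only the sub-triangle for w[1..2]:
  T[1,1] 'a' = {T1}  orig:{}
  T[2,2] 'b' = {A,S,T0}  orig:{A,S}
  T[1,2] 'ab' = {S}

Original NTs in T[1,2] deriving "ab": ["S"]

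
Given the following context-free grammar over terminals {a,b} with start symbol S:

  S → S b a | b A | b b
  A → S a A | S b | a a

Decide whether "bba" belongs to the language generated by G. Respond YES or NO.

CNF form of G:
  S -> S X3 | T1 A | T1 T1
  A -> S T1 | S X2 | T0 T0
  T0 -> a
  T1 -> b
  X2 -> T0 A
  X3 -> T1 T0

CYK table (by increasing span):
  T[0,0] 'b' = {T1}  orig:{}
  T[1,1] 'b' = {T1}  orig:{}
  T[2,2] 'a' = {T0}  orig:{}
  T[0,1] 'bb' = {S}
  T[1,2] 'ba' = {X3}  orig:{}
  T[0,2] 'bba' = ∅

S ∉ T[0,2] ⇒ NO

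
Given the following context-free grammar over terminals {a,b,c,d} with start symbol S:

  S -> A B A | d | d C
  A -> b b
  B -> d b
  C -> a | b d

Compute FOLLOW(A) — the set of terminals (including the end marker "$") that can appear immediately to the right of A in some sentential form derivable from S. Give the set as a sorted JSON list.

FIRST sets, iterate to fixpoint:
[1]
  A via A→b b: +{b}
  B via B→d b: +{d}
  C via C→a: +{a}
  C via C→b d: +{b}
  S via S→A B A: +{b}
  S via S→d: +{d}
  S: {b,d}  A: {b}  B: {d}  C: {a,b}
[2] (no change)
  S: {b,d}  A: {b}  B: {d}  C: {a,b}

FOLLOW sets:
initialize: $ ∈ FOLLOW(S)
round 1:
  S→A B A: FOLLOW(A) ⊇ FIRST(B) = {d}; new: +{d}
  S→A B A: FOLLOW(B) ⊇ FIRST(A) = {b}; new: +{b}
  S→A B A: FOLLOW(A) ⊇ FOLLOW(S) ⊇ {$}; new: +{$}
  S→d C: FOLLOW(C) ⊇ FOLLOW(S) ⊇ {$}; new: +{$}
  FOLLOW(S)={$}  FOLLOW(A)={$,d}  FOLLOW(B)={b}  FOLLOW(C)={$}
round 2: (no change)
  FOLLOW(S)={$}  FOLLOW(A)={$,d}  FOLLOW(B)={b}  FOLLOW(C)={$}

FOLLOW(A) = ["$", "d"]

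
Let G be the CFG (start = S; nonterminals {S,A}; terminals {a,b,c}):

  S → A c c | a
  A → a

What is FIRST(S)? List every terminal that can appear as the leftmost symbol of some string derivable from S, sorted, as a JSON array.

FIRST sets, iterate to fixpoint:
[1]
  A via A→a: +{a}
  S via S→A c c: +{a}
  FIRST(S)={a}  FIRST(A)={a}
[2] done
  FIRST(S)={a}  FIRST(A)={a}

FIRST(S) = ["a"]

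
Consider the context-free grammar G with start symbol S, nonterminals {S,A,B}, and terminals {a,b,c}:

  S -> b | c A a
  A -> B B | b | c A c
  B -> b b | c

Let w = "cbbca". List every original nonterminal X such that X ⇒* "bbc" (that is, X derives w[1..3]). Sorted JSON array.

Convert to CNF:
  S -> T0 X4 | b
  A -> B B | T0 X3 | b
  B -> T1 T1 | c
  T0 -> c
  T1 -> b
  T2 -> a
  X3 -> A T0
  X4 -> A T2

CYK table (by increasing span), restricted to cells inside w[1..3]:
  cell(1,1) b: {A,S,T1}  orig:{A,S}
  cell(2,2) b: {A,S,T1}  orig:{A,S}
  cell(3,3) c: {B,T0}  orig:{B}
  cell(1,2) bb: {B}
  cell(2,3) bc: {X3}  orig:{}
  cell(1,3) bbc: {A}

Original NTs in T[1,3] deriving "bbc": ["A"]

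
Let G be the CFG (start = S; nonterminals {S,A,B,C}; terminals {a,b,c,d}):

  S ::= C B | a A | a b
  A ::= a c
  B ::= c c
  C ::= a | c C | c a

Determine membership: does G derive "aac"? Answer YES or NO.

Convert to CNF:
  S -> C B | T0 A | T0 T2
  A -> T0 T1
  B -> T1 T1
  C -> T1 C | T1 T0 | a
  T0 -> a
  T1 -> c
  T2 -> b

Fill CYK table bottom-up:
  [0..0]={C,T0}  "a"  orig:{C}
  [1..1]={C,T0}  "a"  orig:{C}
  [2..2]={T1}  "c"  orig:{}
  [0..1]=∅  "aa"
  [1..2]={A}  "ac"
  [0..2]={S}  "aac"

S ∈ T[0,2] ⇒ YES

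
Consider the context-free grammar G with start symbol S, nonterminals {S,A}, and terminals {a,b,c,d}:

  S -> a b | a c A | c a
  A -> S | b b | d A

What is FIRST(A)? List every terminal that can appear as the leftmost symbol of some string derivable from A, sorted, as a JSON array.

FIRST iteration:
iter 1:
  A via A→b b: +{b}
  A via A→d A: +{d}
  S via S→a b: +{a}
  S via S→c a: +{c}
  FIRST[S]={a,c}  FIRST[A]={b,d}
iter 2:
  A via A→S: +{a,c}
  FIRST[S]={a,c}  FIRST[A]={a,b,c,d}
iter 3: (no change)
  FIRST[S]={a,c}  FIRST[A]={a,b,c,d}

FIRST(A) = ["a", "b", "c", "d"]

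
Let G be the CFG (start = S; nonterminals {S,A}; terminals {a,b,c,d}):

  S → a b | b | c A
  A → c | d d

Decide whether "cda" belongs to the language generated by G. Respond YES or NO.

Convert to CNF:
  S -> T1 T2 | T3 A | b
  A -> T0 T0 | c
  T0 -> d
  T1 -> a
  T2 -> b
  T3 -> c

CYK table (by increasing span):
  T[0,0] 'c' = {A,T3}  orig:{A}
  T[1,1] 'd' = {T0}  orig:{}
  T[2,2] 'a' = {T1}  orig:{}
  T[0,1] 'cd' = ∅
  T[1,2] 'da' = ∅
  T[0,2] 'cda' = ∅

S ∉ T[0,2] ⇒ NO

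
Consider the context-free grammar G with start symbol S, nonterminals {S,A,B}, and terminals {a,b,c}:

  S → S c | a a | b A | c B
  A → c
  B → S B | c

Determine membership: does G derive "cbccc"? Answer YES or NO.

CNF form of G:
  S -> S T0 | T0 B | T1 T1 | T2 A
  A -> c
  B -> S B | c
  T0 -> c
  T1 -> a
  T2 -> b

CYK table (by increasing span):
  T[0,0] 'c' = {A,B,T0}  orig:{A,B}
  T[1,1] 'b' = {T2}  orig:{}
  T[2,2] 'c' = {A,B,T0}  orig:{A,B}
  T[3,3] 'c' = {A,B,T0}  orig:{A,B}
  T[4,4] 'c' = {A,B,T0}  orig:{A,B}
  T[0,1] 'cb' = ∅
  T[1,2] 'bc' = {S}
  T[2,3] 'cc' = {S}
  T[3,4] 'cc' = {S}
  T[0,2] 'cbc' = ∅
  T[1,3] 'bcc' = {B,S}
  T[2,4] 'ccc' = {B,S}
  T[0,3] 'cbcc' = {S}
  T[1,4] 'bccc' = {B,S}
  T[0,4] 'cbccc' = {B,S}

S ∈ T[0,4] ⇒ YES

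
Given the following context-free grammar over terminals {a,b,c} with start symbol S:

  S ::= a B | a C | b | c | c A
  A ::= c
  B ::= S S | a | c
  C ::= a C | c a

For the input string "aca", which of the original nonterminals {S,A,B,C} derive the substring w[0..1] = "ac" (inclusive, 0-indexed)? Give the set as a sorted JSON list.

Convert to CNF:
  S -> T0 B | T0 C | T1 A | b | c
  A -> c
  B -> S S | a | c
  C -> T0 C | T1 T0
  T0 -> a
  T1 -> c

CYK table (by increasing span), restricted to cells inside w[0..1]:
  [0..0]={B,T0}  "a"  orig:{B}
  [1..1]={A,B,S,T1}  "c"  orig:{A,B,S}
  [0..1]={S}  "ac"

Original NTs in T[0,1] deriving "ac": ["S"]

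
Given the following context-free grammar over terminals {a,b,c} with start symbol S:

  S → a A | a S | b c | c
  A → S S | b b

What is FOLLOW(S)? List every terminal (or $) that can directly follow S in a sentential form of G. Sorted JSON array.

Compute FIRST by fixpoint:
round 1:
  A via A→b b: +{b}
  S via S→a A: +{a}
  S via S→b c: +{b}
  S via S→c: +{c}
  S: {a,b,c}  A: {b}
round 2:
  A via A→S S: +{a,c}
  S: {a,b,c}  A: {a,b,c}
round 3: (no change)
  S: {a,b,c}  A: {a,b,c}

Compute FOLLOW by fixpoint:
FOLLOW(S) := {$}
round 1:
  A→S S: FOLLOW(S) ⊇ FIRST(S) = {a,b,c}; new: +{a,b,c}
  S→a A: FOLLOW(A) ⊇ FOLLOW(S) ⊇ {$,a,b,c}; new: +{$,a,b,c}
  FOLLOW(S)={$,a,b,c}  FOLLOW(A)={$,a,b,c}
round 2: done
  FOLLOW(S)={$,a,b,c}  FOLLOW(A)={$,a,b,c}

FOLLOW(S) = ["$", "a", "b", "c"]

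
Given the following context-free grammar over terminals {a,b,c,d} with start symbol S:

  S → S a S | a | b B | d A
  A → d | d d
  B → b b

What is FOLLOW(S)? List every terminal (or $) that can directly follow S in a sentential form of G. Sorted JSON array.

FIRST sets, iterate to fixpoint:
pass 1:
  A via A→d: +{d}
  B via B→b b: +{b}
  S via S→a: +{a}
  S via S→b B: +{b}
  S via S→d A: +{d}
  FIRST[S]={a,b,d}  FIRST[A]={d}  FIRST[B]={b}
pass 2: (no change)
  FIRST[S]={a,b,d}  FIRST[A]={d}  FIRST[B]={b}

FOLLOW sets:
initialize: $ ∈ FOLLOW(S)
iter 1:
  S→S a S: FOLLOW(S) ⊇ FIRST(a) = {a}; new: +{a}
  S→b B: FOLLOW(B) ⊇ FOLLOW(S) ⊇ {$,a}; new: +{$,a}
  S→d A: FOLLOW(A) ⊇ FOLLOW(S) ⊇ {$,a}; new: +{$,a}
  FOLLOW(S)={$,a}  FOLLOW(A)={$,a}  FOLLOW(B)={$,a}
iter 2: (no change)
  FOLLOW(S)={$,a}  FOLLOW(A)={$,a}  FOLLOW(B)={$,a}

FOLLOW(S) = ["$", "a"]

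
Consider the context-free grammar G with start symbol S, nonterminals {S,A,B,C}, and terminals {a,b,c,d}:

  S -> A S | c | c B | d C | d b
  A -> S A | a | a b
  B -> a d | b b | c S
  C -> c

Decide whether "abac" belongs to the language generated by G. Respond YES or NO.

CNF form of G:
  S -> A S | T2 C | T2 T1 | T3 B | c
  A -> S A | T0 T1 | a
  B -> T0 T2 | T1 T1 | T3 S
  C -> c
  T0 -> a
  T1 -> b
  T2 -> d
  T3 -> c

CYK fill:
  cell(0,0) a: {A,T0}  orig:{A}
  cell(1,1) b: {T1}  orig:{}
  cell(2,2) a: {A,T0}  orig:{A}
  cell(3,3) c: {C,S,T3}  orig:{C,S}
  cell(0,1) ab: {A}
  cell(1,2) ba: ∅
  cell(2,3) ac: {S}
  cell(0,2) aba: ∅
  cell(1,3) bac: ∅
  cell(0,3) abac: {S}

S ∈ T[0,3] ⇒ YES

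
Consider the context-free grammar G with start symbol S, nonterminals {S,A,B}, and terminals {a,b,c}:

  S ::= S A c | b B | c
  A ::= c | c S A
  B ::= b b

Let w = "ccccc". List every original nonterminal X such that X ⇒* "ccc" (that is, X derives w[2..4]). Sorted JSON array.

CNF form of G:
  S -> S X3 | T1 B | c
  A -> T0 X2 | c
  B -> T1 T1
  T0 -> c
  T1 -> b
  X2 -> S A
  X3 -> A T0

Fill CYK table bottom-up — only the sub-triangle for w[2..4]:
  cell(2,2) c: {A,S,T0}  orig:{A,S}
  cell(3,3) c: {A,S,T0}  orig:{A,S}
  cell(4,4) c: {A,S,T0}  orig:{A,S}
  cell(2,3) cc: {X2,X3}  orig:{}
  cell(3,4) cc: {X2,X3}  orig:{}
  cell(2,4) ccc: {A,S}

Original NTs in T[2,4] deriving "ccc": ["A", "S"]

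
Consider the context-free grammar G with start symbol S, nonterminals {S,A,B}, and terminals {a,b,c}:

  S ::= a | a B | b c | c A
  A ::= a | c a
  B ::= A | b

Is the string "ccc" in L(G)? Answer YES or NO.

CNF form of G:
  S -> T0 A | T1 B | T2 T0 | a
  A -> T0 T1 | a
  B -> T0 T1 | a | b
  T0 -> c
  T1 -> a
  T2 -> b

CYK fill:
  [0..0]={T0}  "c"  orig:{}
  [1..1]={T0}  "c"  orig:{}
  [2..2]={T0}  "c"  orig:{}
  [0..1]=∅  "cc"
  [1..2]=∅  "cc"
  [0..2]=∅  "ccc"

S ∉ T[0,2] ⇒ NO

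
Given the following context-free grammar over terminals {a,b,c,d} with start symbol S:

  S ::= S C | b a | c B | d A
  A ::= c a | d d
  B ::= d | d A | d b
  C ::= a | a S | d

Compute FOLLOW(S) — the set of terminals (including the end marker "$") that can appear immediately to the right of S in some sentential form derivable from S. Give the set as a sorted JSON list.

FIRST iteration:
[1]
  A via A→c a: +{c}
  A via A→d d: +{d}
  B via B→d: +{d}
  C via C→a: +{a}
  C via C→d: +{d}
  S via S→b a: +{b}
  S via S→c B: +{c}
  S via S→d A: +{d}
  FIRST[S]={b,c,d}  FIRST[A]={c,d}  FIRST[B]={d}  FIRST[C]={a,d}
[2] — fixpoint
  FIRST[S]={b,c,d}  FIRST[A]={c,d}  FIRST[B]={d}  FIRST[C]={a,d}

FOLLOW iteration:
FOLLOW(S) := {$}
iter 1:
  S→S C: FOLLOW(S) ⊇ FIRST(C) = {a,d}; new: +{a,d}
  S→S C: FOLLOW(C) ⊇ FOLLOW(S) ⊇ {$,a,d}; new: +{$,a,d}
  S→c B: FOLLOW(B) ⊇ FOLLOW(S) ⊇ {$,a,d}; new: +{$,a,d}
  S→d A: FOLLOW(A) ⊇ FOLLOW(S) ⊇ {$,a,d}; new: +{$,a,d}
  FOLLOW(S)={$,a,d}  FOLLOW(A)={$,a,d}  FOLLOW(B)={$,a,d}  FOLLOW(C)={$,a,d}
iter 2: (stable)
  FOLLOW(S)={$,a,d}  FOLLOW(A)={$,a,d}  FOLLOW(B)={$,a,d}  FOLLOW(C)={$,a,d}

FOLLOW(S) = ["$", "a", "d"]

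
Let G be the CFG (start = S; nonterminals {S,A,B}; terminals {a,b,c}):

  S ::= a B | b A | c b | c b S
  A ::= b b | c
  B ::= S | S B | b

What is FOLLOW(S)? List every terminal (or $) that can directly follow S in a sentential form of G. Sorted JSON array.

FIRST sets, iterate to fixpoint:
iter 1:
  A via A→b b: +{b}
  A via A→c: +{c}
  B via B→b: +{b}
  S via S→a B: +{a}
  S via S→b A: +{b}
  S via S→c b: +{c}
  FIRST[S]={a,b,c}  FIRST[A]={b,c}  FIRST[B]={b}
iter 2:
  B via B→S: +{a,c}
  FIRST[S]={a,b,c}  FIRST[A]={b,c}  FIRST[B]={a,b,c}
iter 3: (no change)
  FIRST[S]={a,b,c}  FIRST[A]={b,c}  FIRST[B]={a,b,c}

Compute FOLLOW by fixpoint:
initialize: $ ∈ FOLLOW(S)
[1]
  B→S B: FOLLOW(S) ⊇ FIRST(B) = {a,b,c}; new: +{a,b,c}
  S→a B: FOLLOW(B) ⊇ FOLLOW(S) ⊇ {$,a,b,c}; new: +{$,a,b,c}
  S→b A: FOLLOW(A) ⊇ FOLLOW(S) ⊇ {$,a,b,c}; new: +{$,a,b,c}
  FOLLOW[S]={$,a,b,c}  FOLLOW[A]={$,a,b,c}  FOLLOW[B]={$,a,b,c}
[2] — fixpoint
  FOLLOW[S]={$,a,b,c}  FOLLOW[A]={$,a,b,c}  FOLLOW[B]={$,a,b,c}

FOLLOW(S) = ["$", "a", "b", "c"]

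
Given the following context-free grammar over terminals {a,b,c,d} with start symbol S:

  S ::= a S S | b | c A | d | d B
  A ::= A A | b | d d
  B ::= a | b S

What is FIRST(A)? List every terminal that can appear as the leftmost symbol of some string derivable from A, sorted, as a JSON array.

FIRST iteration:
iter 1:
  A via A→b: +{b}
  A via A→d d: +{d}
  B via B→a: +{a}
  B via B→b S: +{b}
  S via S→a S S: +{a}
  S via S→b: +{b}
  S via S→c A: +{c}
  S via S→d: +{d}
  FIRST(S)={a,b,c,d}  FIRST(A)={b,d}  FIRST(B)={a,b}
iter 2: (stable)
  FIRST(S)={a,b,c,d}  FIRST(A)={b,d}  FIRST(B)={a,b}

FIRST(A) = ["b", "d"]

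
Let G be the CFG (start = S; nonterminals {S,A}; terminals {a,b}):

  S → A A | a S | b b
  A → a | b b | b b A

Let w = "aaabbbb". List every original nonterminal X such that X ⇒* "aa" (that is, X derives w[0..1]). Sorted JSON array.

CNF form of G:
  S -> A A | T0 T0 | T1 S
  A -> T0 T0 | T0 X2 | a
  T0 -> b
  T1 -> a
  X2 -> T0 A

Fill CYK table bottom-up (cells [i..j] with 0 ≤ i ≤ j ≤ 1 only):
  cell(0,0) a: {A,T1}  orig:{A}
  cell(1,1) a: {A,T1}  orig:{A}
  cell(0,1) aa: {S}

Original NTs in T[0,1] deriving "aa": ["S"]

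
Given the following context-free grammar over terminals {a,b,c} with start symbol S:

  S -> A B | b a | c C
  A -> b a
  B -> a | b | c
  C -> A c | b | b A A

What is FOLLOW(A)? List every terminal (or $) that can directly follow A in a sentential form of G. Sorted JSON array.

Compute FIRST by fixpoint:
[1]
  A via A→b a: +{b}
  B via B→a: +{a}
  B via B→b: +{b}
  B via B→c: +{c}
  C via C→A c: +{b}
  S via S→A B: +{b}
  S via S→c C: +{c}
  FIRST(S)={b,c}  FIRST(A)={b}  FIRST(B)={a,b,c}  FIRST(C)={b}
[2] — fixpoint
  FIRST(S)={b,c}  FIRST(A)={b}  FIRST(B)={a,b,c}  FIRST(C)={b}

Compute FOLLOW by fixpoint:
initialize: $ ∈ FOLLOW(S)
pass 1:
  C→A c: FOLLOW(A) ⊇ FIRST(c) = {c}; new: +{c}
  C→b A A: FOLLOW(A) ⊇ FIRST(A) = {b}; new: +{b}
  S→A B: FOLLOW(A) ⊇ FIRST(B) = {a,b,c}; new: +{a}
  S→A B: FOLLOW(B) ⊇ FOLLOW(S) ⊇ {$}; new: +{$}
  S→c C: FOLLOW(C) ⊇ FOLLOW(S) ⊇ {$}; new: +{$}
  FOLLOW(S)={$}  FOLLOW(A)={a,b,c}  FOLLOW(B)={$}  FOLLOW(C)={$}
pass 2:
  C→b A A: FOLLOW(A) ⊇ FOLLOW(C) ⊇ {$}; new: +{$}
  FOLLOW(S)={$}  FOLLOW(A)={$,a,b,c}  FOLLOW(B)={$}  FOLLOW(C)={$}
pass 3: — fixpoint
  FOLLOW(S)={$}  FOLLOW(A)={$,a,b,c}  FOLLOW(B)={$}  FOLLOW(C)={$}

FOLLOW(A) = ["$", "a", "b", "c"]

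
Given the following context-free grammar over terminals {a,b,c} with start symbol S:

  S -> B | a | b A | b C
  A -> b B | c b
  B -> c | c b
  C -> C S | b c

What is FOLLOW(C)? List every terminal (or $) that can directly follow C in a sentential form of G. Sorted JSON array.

Compute FIRST by fixpoint:
pass 1:
  A via A→b B: +{b}
  A via A→c b: +{c}
  B via B→c: +{c}
  C via C→b c: +{b}
  S via S→B: +{c}
  S via S→a: +{a}
  S via S→b A: +{b}
  S: {a,b,c}  A: {b,c}  B: {c}  C: {b}
pass 2: (stable)
  S: {a,b,c}  A: {b,c}  B: {c}  C: {b}

FOLLOW sets:
seed FOLLOW(S) with $
pass 1:
  C→C S: FOLLOW(C) ⊇ FIRST(S) = {a,b,c}; new: +{a,b,c}
  C→C S: FOLLOW(S) ⊇ FOLLOW(C) ⊇ {a,b,c}; new: +{a,b,c}
  S→B: FOLLOW(B) ⊇ FOLLOW(S) ⊇ {$,a,b,c}; new: +{$,a,b,c}
  S→b A: FOLLOW(A) ⊇ FOLLOW(S) ⊇ {$,a,b,c}; new: +{$,a,b,c}
  S→b C: FOLLOW(C) ⊇ FOLLOW(S) ⊇ {$,a,b,c}; new: +{$}
  FOLLOW[S]={$,a,b,c}  FOLLOW[A]={$,a,b,c}  FOLLOW[B]={$,a,b,c}  FOLLOW[C]={$,a,b,c}
pass 2: — fixpoint
  FOLLOW[S]={$,a,b,c}  FOLLOW[A]={$,a,b,c}  FOLLOW[B]={$,a,b,c}  FOLLOW[C]={$,a,b,c}

FOLLOW(C) = ["$", "a", "b", "c"]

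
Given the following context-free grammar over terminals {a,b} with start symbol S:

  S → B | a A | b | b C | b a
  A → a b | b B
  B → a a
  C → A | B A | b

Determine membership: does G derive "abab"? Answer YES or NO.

CNF form of G:
  S -> T0 A | T0 T0 | T1 C | T1 T0 | b
  A -> T0 T1 | T1 B
  B -> T0 T0
  C -> B A | T0 T1 | T1 B | b
  T0 -> a
  T1 -> b

CYK table (by increasing span):
  T[0,0] 'a' = {T0}  orig:{}
  T[1,1] 'b' = {C,S,T1}  orig:{C,S}
  T[2,2] 'a' = {T0}  orig:{}
  T[3,3] 'b' = {C,S,T1}  orig:{C,S}
  T[0,1] 'ab' = {A,C}
  T[1,2] 'ba' = {S}
  T[2,3] 'ab' = {A,C}
  T[0,2] 'aba' = ∅
  T[1,3] 'bab' = {S}
  T[0,3] 'abab' = ∅

S ∉ T[0,3] ⇒ NO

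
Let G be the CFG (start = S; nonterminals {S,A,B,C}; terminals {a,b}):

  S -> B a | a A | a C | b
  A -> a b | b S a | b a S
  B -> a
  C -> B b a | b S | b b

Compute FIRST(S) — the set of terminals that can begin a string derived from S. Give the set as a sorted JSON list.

FIRST iteration:
iter 1:
  A via A→a b: +{a}
  A via A→b S a: +{b}
  B via B→a: +{a}
  C via C→B b a: +{a}
  C via C→b S: +{b}
  S via S→B a: +{a}
  S via S→b: +{b}
  S: {a,b}  A: {a,b}  B: {a}  C: {a,b}
iter 2: done
  S: {a,b}  A: {a,b}  B: {a}  C: {a,b}

FIRST(S) = ["a", "b"]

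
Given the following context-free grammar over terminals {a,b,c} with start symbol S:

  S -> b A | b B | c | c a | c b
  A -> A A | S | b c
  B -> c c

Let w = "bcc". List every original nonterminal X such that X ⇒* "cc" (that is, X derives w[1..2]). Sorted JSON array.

Convert to CNF:
  S -> T0 A | T0 B | T1 T0 | T1 T2 | c
  A -> A A | T0 A | T0 B | T0 T1 | T1 T0 | T1 T2 | c
  B -> T1 T1
  T0 -> b
  T1 -> c
  T2 -> a

CYK fill (cells [i..j] with 1 ≤ i ≤ j ≤ 2 only):
  cell(1,1) c: {A,S,T1}  orig:{A,S}
  cell(2,2) c: {A,S,T1}  orig:{A,S}
  cell(1,2) cc: {A,B}

Original NTs in T[1,2] deriving "cc": ["A", "B"]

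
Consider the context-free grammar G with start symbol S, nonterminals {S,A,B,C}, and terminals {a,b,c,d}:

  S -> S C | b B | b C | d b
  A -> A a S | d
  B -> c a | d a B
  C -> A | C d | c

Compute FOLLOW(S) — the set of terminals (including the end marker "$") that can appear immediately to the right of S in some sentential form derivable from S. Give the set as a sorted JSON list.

FIRST sets, iterate to fixpoint:
[1]
  A via A→d: +{d}
  B via B→c a: +{c}
  B via B→d a B: +{d}
  C via C→A: +{d}
  C via C→c: +{c}
  S via S→b B: +{b}
  S via S→d b: +{d}
  S: {b,d}  A: {d}  B: {c,d}  C: {c,d}
[2] — fixpoint
  S: {b,d}  A: {d}  B: {c,d}  C: {c,d}

FOLLOW iteration:
FOLLOW(S) := {$}
iter 1:
  A→A a S: FOLLOW(A) ⊇ FIRST(a) = {a}; new: +{a}
  A→A a S: FOLLOW(S) ⊇ FOLLOW(A) ⊇ {a}; new: +{a}
  C→C d: FOLLOW(C) ⊇ FIRST(d) = {d}; new: +{d}
  S→S C: FOLLOW(S) ⊇ FIRST(C) = {c,d}; new: +{c,d}
  S→S C: FOLLOW(C) ⊇ FOLLOW(S) ⊇ {$,a,c,d}; new: +{$,a,c}
  S→b B: FOLLOW(B) ⊇ FOLLOW(S) ⊇ {$,a,c,d}; new: +{$,a,c,d}
  FOLLOW[S]={$,a,c,d}  FOLLOW[A]={a}  FOLLOW[B]={$,a,c,d}  FOLLOW[C]={$,a,c,d}
iter 2:
  C→A: FOLLOW(A) ⊇ FOLLOW(C) ⊇ {$,a,c,d}; new: +{$,c,d}
  FOLLOW[S]={$,a,c,d}  FOLLOW[A]={$,a,c,d}  FOLLOW[B]={$,a,c,d}  FOLLOW[C]={$,a,c,d}
iter 3: done
  FOLLOW[S]={$,a,c,d}  FOLLOW[A]={$,a,c,d}  FOLLOW[B]={$,a,c,d}  FOLLOW[C]={$,a,c,d}

FOLLOW(S) = ["$", "a", "c", "d"]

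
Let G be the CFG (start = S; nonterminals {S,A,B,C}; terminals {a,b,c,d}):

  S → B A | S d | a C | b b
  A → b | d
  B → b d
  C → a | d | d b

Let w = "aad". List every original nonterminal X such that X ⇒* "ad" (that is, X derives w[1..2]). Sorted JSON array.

CNF form of G:
  S -> B A | S T1 | T0 T0 | T2 C
  A -> b | d
  B -> T0 T1
  C -> T1 T0 | a | d
  T0 -> b
  T1 -> d
  T2 -> a

Fill CYK table bottom-up (cells [i..j] with 1 ≤ i ≤ j ≤ 2 only):
  cell(1,1) a: {C,T2}  orig:{C}
  cell(2,2) d: {A,C,T1}  orig:{A,C}
  cell(1,2) ad: {S}

Original NTs in T[1,2] deriving "ad": ["S"]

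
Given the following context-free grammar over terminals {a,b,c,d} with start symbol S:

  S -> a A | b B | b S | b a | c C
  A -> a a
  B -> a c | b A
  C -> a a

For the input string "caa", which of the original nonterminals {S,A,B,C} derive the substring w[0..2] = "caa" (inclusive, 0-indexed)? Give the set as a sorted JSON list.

Convert to CNF:
  S -> T0 A | T1 C | T2 B | T2 S | T2 T0
  A -> T0 T0
  B -> T0 T1 | T2 A
  C -> T0 T0
  T0 -> a
  T1 -> c
  T2 -> b

Fill CYK table bottom-up — only the sub-triangle for w[0..2]:
  T[0,0] 'c' = {T1}  orig:{}
  T[1,1] 'a' = {T0}  orig:{}
  T[2,2] 'a' = {T0}  orig:{}
  T[0,1] 'ca' = ∅
  T[1,2] 'aa' = {A,C}
  T[0,2] 'caa' = {S}

Original NTs in T[0,2] deriving "caa": ["S"]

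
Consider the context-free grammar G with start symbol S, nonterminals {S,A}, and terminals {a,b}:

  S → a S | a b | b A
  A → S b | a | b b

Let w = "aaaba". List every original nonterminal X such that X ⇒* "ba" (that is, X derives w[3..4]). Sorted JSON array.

CNF form of G:
  S -> T0 A | T1 S | T1 T0
  A -> S T0 | T0 T0 | a
  T0 -> b
  T1 -> a

CYK fill — only the sub-triangle for w[3..4]:
  T[3,3] 'b' = {T0}  orig:{}
  T[4,4] 'a' = {A,T1}  orig:{A}
  T[3,4] 'ba' = {S}

Original NTs in T[3,4] deriving "ba": ["S"]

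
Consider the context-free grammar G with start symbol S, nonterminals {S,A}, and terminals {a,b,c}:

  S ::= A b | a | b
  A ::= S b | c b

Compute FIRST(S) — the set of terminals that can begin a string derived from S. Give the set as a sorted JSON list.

FIRST iteration:
[1]
  A via A→c b: +{c}
  S via S→A b: +{c}
  S via S→a: +{a}
  S via S→b: +{b}
  S: {a,b,c}  A: {c}
[2]
  A via A→S b: +{a,b}
  S: {a,b,c}  A: {a,b,c}
[3] done
  S: {a,b,c}  A: {a,b,c}

FIRST(S) = ["a", "b", "c"]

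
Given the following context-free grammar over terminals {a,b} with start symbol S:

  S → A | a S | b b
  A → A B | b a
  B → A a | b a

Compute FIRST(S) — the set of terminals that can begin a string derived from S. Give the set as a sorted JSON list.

FIRST iteration:
pass 1:
  A via A→b a: +{b}
  B via B→A a: +{b}
  S via S→A: +{b}
  S via S→a S: +{a}
  FIRST[S]={a,b}  FIRST[A]={b}  FIRST[B]={b}
pass 2: (no change)
  FIRST[S]={a,b}  FIRST[A]={b}  FIRST[B]={b}

FIRST(S) = ["a", "b"]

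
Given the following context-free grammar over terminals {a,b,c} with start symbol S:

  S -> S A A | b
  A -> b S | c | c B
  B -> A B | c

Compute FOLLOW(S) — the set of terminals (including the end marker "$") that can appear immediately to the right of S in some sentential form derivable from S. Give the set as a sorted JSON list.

FIRST sets, iterate to fixpoint:
pass 1:
  A via A→b S: +{b}
  A via A→c: +{c}
  B via B→A B: +{b,c}
  S via S→b: +{b}
  S: {b}  A: {b,c}  B: {b,c}
pass 2: done
  S: {b}  A: {b,c}  B: {b,c}

FOLLOW sets:
FOLLOW(S) := {$}
iter 1:
  B→A B: FOLLOW(A) ⊇ FIRST(B) = {b,c}; new: +{b,c}
  S→S A A: FOLLOW(S) ⊇ FIRST(A) = {b,c}; new: +{b,c}
  S→S A A: FOLLOW(A) ⊇ FOLLOW(S) ⊇ {$,b,c}; new: +{$}
  FOLLOW[S]={$,b,c}  FOLLOW[A]={$,b,c}  FOLLOW[B]={}
iter 2:
  A→c B: FOLLOW(B) ⊇ FOLLOW(A) ⊇ {$,b,c}; new: +{$,b,c}
  FOLLOW[S]={$,b,c}  FOLLOW[A]={$,b,c}  FOLLOW[B]={$,b,c}
iter 3: — fixpoint
  FOLLOW[S]={$,b,c}  FOLLOW[A]={$,b,c}  FOLLOW[B]={$,b,c}

FOLLOW(S) = ["$", "b", "c"]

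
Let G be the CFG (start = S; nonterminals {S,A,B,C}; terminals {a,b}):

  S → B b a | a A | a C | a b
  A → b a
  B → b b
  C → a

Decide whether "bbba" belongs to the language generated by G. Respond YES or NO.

Convert to CNF:
  S -> B X2 | T1 A | T1 C | T1 T0
  A -> T0 T1
  B -> T0 T0
  C -> a
  T0 -> b
  T1 -> a
  X2 -> T0 T1

CYK fill:
  T[0,0] 'b' = {T0}  orig:{}
  T[1,1] 'b' = {T0}  orig:{}
  T[2,2] 'b' = {T0}  orig:{}
  T[3,3] 'a' = {C,T1}  orig:{C}
  T[0,1] 'bb' = {B}
  T[1,2] 'bb' = {B}
  T[2,3] 'ba' = {A,X2}  orig:{A}
  T[0,2] 'bbb' = ∅
  T[1,3] 'bba' = ∅
  T[0,3] 'bbba' = {S}

S ∈ T[0,3] ⇒ YES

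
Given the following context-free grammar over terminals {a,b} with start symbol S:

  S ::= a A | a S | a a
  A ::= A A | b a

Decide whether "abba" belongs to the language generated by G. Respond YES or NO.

Convert to CNF:
  S -> T1 A | T1 S | T1 T1
  A -> A A | T0 T1
  T0 -> b
  T1 -> a

CYK fill:
  cell(0,0) a: {T1}  orig:{}
  cell(1,1) b: {T0}  orig:{}
  cell(2,2) b: {T0}  orig:{}
  cell(3,3) a: {T1}  orig:{}
  cell(0,1) ab: ∅
  cell(1,2) bb: ∅
  cell(2,3) ba: {A}
  cell(0,2) abb: ∅
  cell(1,3) bba: ∅
  cell(0,3) abba: ∅

S ∉ T[0,3] ⇒ NO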